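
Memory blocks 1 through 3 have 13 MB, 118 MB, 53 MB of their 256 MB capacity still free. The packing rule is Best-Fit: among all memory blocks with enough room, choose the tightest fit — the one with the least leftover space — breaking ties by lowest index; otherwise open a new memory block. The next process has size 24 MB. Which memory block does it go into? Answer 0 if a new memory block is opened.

3

Memory blocks with room: memory block 2 (118 MB), memory block 3 (53 MB).
Tightest fit is memory block 3 with 53 MB free.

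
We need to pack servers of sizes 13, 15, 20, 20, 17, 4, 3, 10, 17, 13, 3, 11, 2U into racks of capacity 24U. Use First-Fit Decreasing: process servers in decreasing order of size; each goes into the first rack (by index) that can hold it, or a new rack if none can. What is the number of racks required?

Sorted descending: 20, 20, 17, 17, 15, 13, 13, 11, 10, 4, 3, 3, 2.
Put 20U in rack 1; 4U remain.
Put 20U in rack 2; 4U remain.
Put 17U in rack 3; 7U remain.
Put 17U in rack 4; 7U remain.
Put 15U in rack 5; 9U remain.
Put 13U in rack 6; 11U remain.
Put 13U in rack 7; 11U remain.
Put 11U in rack 6; 0U remain.
Put 10U in rack 7; 1U remain.
Put 4U in rack 1; 0U remain.
Put 3U in rack 2; 1U remain.
Put 3U in rack 3; 4U remain.
Put 2U in rack 3; 2U remain.

7 racks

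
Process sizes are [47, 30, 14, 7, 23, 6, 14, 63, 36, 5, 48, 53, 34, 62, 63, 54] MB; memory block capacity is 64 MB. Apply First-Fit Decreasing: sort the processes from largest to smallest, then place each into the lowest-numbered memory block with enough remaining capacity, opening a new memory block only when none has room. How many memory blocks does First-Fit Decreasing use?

9 memory blocks

Sorted descending: 63, 63, 62, 54, 53, 48, 47, 36, 34, 30, 23, 14, 14, 7, 6, 5.
Put 63 MB in memory block 1; 1 MB remain.
Put 63 MB in memory block 2; 1 MB remain.
Put 62 MB in memory block 3; 2 MB remain.
Put 54 MB in memory block 4; 10 MB remain.
Put 53 MB in memory block 5; 11 MB remain.
Put 48 MB in memory block 6; 16 MB remain.
Put 47 MB in memory block 7; 17 MB remain.
Put 36 MB in memory block 8; 28 MB remain.
Put 34 MB in memory block 9; 30 MB remain.
Put 30 MB in memory block 9; 0 MB remain.
Put 23 MB in memory block 8; 5 MB remain.
Put 14 MB in memory block 6; 2 MB remain.
Put 14 MB in memory block 7; 3 MB remain.
Put 7 MB in memory block 4; 3 MB remain.
Put 6 MB in memory block 5; 5 MB remain.
Put 5 MB in memory block 5; 0 MB remain.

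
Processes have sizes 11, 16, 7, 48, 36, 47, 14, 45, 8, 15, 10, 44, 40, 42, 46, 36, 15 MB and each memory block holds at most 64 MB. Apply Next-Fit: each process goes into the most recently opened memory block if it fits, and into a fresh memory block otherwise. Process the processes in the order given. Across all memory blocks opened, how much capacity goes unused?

224

11 MB → memory block 1 (remaining 53 MB)
16 MB → memory block 1 (remaining 37 MB)
7 MB → memory block 1 (remaining 30 MB)
48 MB → memory block 2 (remaining 16 MB)
36 MB → memory block 3 (remaining 28 MB)
47 MB → memory block 4 (remaining 17 MB)
14 MB → memory block 4 (remaining 3 MB)
45 MB → memory block 5 (remaining 19 MB)
8 MB → memory block 5 (remaining 11 MB)
15 MB → memory block 6 (remaining 49 MB)
10 MB → memory block 6 (remaining 39 MB)
44 MB → memory block 7 (remaining 20 MB)
40 MB → memory block 8 (remaining 24 MB)
42 MB → memory block 9 (remaining 22 MB)
46 MB → memory block 10 (remaining 18 MB)
36 MB → memory block 11 (remaining 28 MB)
15 MB → memory block 11 (remaining 13 MB)
11 memory blocks × 64 MB = 704 MB; used 480 MB; unused 224 MB.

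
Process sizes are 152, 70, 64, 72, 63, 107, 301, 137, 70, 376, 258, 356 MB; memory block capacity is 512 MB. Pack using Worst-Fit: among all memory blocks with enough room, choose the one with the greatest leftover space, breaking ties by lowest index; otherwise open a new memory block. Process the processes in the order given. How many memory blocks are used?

Put 152 MB in memory block 1; 360 MB remain.
Put 70 MB in memory block 1; 290 MB remain.
Put 64 MB in memory block 1; 226 MB remain.
Put 72 MB in memory block 1; 154 MB remain.
Put 63 MB in memory block 1; 91 MB remain.
Put 107 MB in memory block 2; 405 MB remain.
Put 301 MB in memory block 2; 104 MB remain.
Put 137 MB in memory block 3; 375 MB remain.
Put 70 MB in memory block 3; 305 MB remain.
Put 376 MB in memory block 4; 136 MB remain.
Put 258 MB in memory block 3; 47 MB remain.
Put 356 MB in memory block 5; 156 MB remain.

5 memory blocks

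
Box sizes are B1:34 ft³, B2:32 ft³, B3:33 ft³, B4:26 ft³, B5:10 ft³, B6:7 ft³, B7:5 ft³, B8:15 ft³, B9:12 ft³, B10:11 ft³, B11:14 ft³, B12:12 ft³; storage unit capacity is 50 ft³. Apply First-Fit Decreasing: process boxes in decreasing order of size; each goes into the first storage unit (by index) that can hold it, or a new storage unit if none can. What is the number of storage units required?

5

Sorted descending: 34, 33, 32, 26, 15, 14, 12, 12, 11, 10, 7, 5.
34 ft³ → storage unit 1 (remaining 16 ft³)
33 ft³ → storage unit 2 (remaining 17 ft³)
32 ft³ → storage unit 3 (remaining 18 ft³)
26 ft³ → storage unit 4 (remaining 24 ft³)
15 ft³ → storage unit 1 (remaining 1 ft³)
14 ft³ → storage unit 2 (remaining 3 ft³)
12 ft³ → storage unit 3 (remaining 6 ft³)
12 ft³ → storage unit 4 (remaining 12 ft³)
11 ft³ → storage unit 4 (remaining 1 ft³)
10 ft³ → storage unit 5 (remaining 40 ft³)
7 ft³ → storage unit 5 (remaining 33 ft³)
5 ft³ → storage unit 3 (remaining 1 ft³)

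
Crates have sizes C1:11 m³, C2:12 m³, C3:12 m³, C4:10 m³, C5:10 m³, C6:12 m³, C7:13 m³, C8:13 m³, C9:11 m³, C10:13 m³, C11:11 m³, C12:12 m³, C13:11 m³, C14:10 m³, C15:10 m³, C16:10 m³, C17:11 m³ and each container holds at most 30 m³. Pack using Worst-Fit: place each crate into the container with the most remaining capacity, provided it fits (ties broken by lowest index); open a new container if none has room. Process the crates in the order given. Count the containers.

C1 (11 m³) → container 1 (remaining 19 m³)
C2 (12 m³) → container 1 (remaining 7 m³)
C3 (12 m³) → container 2 (remaining 18 m³)
C4 (10 m³) → container 2 (remaining 8 m³)
C5 (10 m³) → container 3 (remaining 20 m³)
C6 (12 m³) → container 3 (remaining 8 m³)
C7 (13 m³) → container 4 (remaining 17 m³)
C8 (13 m³) → container 4 (remaining 4 m³)
C9 (11 m³) → container 5 (remaining 19 m³)
C10 (13 m³) → container 5 (remaining 6 m³)
C11 (11 m³) → container 6 (remaining 19 m³)
C12 (12 m³) → container 6 (remaining 7 m³)
C13 (11 m³) → container 7 (remaining 19 m³)
C14 (10 m³) → container 7 (remaining 9 m³)
C15 (10 m³) → container 8 (remaining 20 m³)
C16 (10 m³) → container 8 (remaining 10 m³)
C17 (11 m³) → container 9 (remaining 19 m³)

9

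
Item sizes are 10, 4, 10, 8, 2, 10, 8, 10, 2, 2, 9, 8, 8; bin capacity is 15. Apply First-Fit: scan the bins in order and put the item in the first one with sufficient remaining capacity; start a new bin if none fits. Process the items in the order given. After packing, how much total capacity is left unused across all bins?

44

Put 10 in bin 1; 5 remain.
Put 4 in bin 1; 1 remain.
Put 10 in bin 2; 5 remain.
Put 8 in bin 3; 7 remain.
Put 2 in bin 2; 3 remain.
Put 10 in bin 4; 5 remain.
Put 8 in bin 5; 7 remain.
Put 10 in bin 6; 5 remain.
Put 2 in bin 2; 1 remain.
Put 2 in bin 3; 5 remain.
Put 9 in bin 7; 6 remain.
Put 8 in bin 8; 7 remain.
Put 8 in bin 9; 7 remain.
9 bins × 15 = 135; used 91; unused 44.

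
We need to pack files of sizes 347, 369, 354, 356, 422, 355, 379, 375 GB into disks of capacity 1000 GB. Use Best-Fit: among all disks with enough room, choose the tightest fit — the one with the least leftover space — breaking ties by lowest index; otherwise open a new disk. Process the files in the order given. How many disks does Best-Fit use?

Put 347 GB in disk 1; 653 GB remain.
Put 369 GB in disk 1; 284 GB remain.
Put 354 GB in disk 2; 646 GB remain.
Put 356 GB in disk 2; 290 GB remain.
Put 422 GB in disk 3; 578 GB remain.
Put 355 GB in disk 3; 223 GB remain.
Put 379 GB in disk 4; 621 GB remain.
Put 375 GB in disk 4; 246 GB remain.
Final disks: [347,369] [354,356] [422,355] [379,375].

4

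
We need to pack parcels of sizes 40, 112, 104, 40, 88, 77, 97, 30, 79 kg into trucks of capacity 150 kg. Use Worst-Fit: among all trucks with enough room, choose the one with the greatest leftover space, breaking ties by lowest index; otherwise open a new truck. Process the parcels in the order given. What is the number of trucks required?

40 kg → truck 1 (remaining 110 kg)
112 kg → truck 2 (remaining 38 kg)
104 kg → truck 1 (remaining 6 kg)
40 kg → truck 3 (remaining 110 kg)
88 kg → truck 3 (remaining 22 kg)
77 kg → truck 4 (remaining 73 kg)
97 kg → truck 5 (remaining 53 kg)
30 kg → truck 4 (remaining 43 kg)
79 kg → truck 6 (remaining 71 kg)

6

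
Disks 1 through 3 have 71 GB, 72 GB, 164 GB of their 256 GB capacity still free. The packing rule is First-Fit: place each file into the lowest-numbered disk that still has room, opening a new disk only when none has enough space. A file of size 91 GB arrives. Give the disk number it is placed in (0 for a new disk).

Disks with room: disk 3 (164 GB).
The first with room is disk 3.

3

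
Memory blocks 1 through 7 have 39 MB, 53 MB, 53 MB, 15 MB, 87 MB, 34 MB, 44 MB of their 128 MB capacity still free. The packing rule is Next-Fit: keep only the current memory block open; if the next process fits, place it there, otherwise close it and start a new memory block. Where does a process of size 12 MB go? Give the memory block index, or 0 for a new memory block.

Next-Fit only looks at memory block 7, which has 44 MB free.
12 MB fits there.

7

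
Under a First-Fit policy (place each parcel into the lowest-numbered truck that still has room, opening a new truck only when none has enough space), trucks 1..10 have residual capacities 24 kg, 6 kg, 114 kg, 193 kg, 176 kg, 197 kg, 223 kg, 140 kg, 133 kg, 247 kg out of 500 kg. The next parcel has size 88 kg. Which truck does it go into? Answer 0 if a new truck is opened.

3

Trucks with room: truck 3 (114 kg), truck 4 (193 kg), truck 5 (176 kg), truck 6 (197 kg), truck 7 (223 kg), truck 8 (140 kg), truck 9 (133 kg), truck 10 (247 kg).
The first with room is truck 3.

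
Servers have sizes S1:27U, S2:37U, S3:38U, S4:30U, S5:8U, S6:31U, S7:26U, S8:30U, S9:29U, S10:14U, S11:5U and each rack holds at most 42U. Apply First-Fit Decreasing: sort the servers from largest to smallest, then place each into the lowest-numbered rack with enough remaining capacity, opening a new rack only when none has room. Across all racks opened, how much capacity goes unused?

61

Sorted descending: 38, 37, 31, 30, 30, 29, 27, 26, 14, 8, 5.
rack 1: place 38U, 4U left
rack 2: place 37U, 5U left
rack 3: place 31U, 11U left
rack 4: place 30U, 12U left
rack 5: place 30U, 12U left
rack 6: place 29U, 13U left
rack 7: place 27U, 15U left
rack 8: place 26U, 16U left
rack 7: place 14U, 1U left
rack 3: place 8U, 3U left
rack 2: place 5U, 0U left
8 racks × 42U = 336U; used 275U; unused 61U.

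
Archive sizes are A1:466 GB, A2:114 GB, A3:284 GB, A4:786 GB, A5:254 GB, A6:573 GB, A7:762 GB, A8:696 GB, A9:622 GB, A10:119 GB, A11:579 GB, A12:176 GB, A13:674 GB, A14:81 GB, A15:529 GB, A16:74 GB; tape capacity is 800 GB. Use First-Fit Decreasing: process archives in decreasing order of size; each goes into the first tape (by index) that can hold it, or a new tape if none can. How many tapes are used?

Sorted descending: 786, 762, 696, 674, 622, 579, 573, 529, 466, 284, 254, 176, 119, 114, 81, 74.
tape 1: place 786 GB, 14 GB left
tape 2: place 762 GB, 38 GB left
tape 3: place 696 GB, 104 GB left
tape 4: place 674 GB, 126 GB left
tape 5: place 622 GB, 178 GB left
tape 6: place 579 GB, 221 GB left
tape 7: place 573 GB, 227 GB left
tape 8: place 529 GB, 271 GB left
tape 9: place 466 GB, 334 GB left
tape 9: place 284 GB, 50 GB left
tape 8: place 254 GB, 17 GB left
tape 5: place 176 GB, 2 GB left
tape 4: place 119 GB, 7 GB left
tape 6: place 114 GB, 107 GB left
tape 3: place 81 GB, 23 GB left
tape 6: place 74 GB, 33 GB left

9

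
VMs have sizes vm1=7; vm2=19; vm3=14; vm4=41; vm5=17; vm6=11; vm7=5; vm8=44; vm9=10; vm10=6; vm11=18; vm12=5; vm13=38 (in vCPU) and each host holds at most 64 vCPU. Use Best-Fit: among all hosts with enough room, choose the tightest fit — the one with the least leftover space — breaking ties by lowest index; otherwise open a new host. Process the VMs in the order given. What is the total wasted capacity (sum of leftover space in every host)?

Put vm1 (7 vCPU) in host 1; 57 vCPU remain.
Put vm2 (19 vCPU) in host 1; 38 vCPU remain.
Put vm3 (14 vCPU) in host 1; 24 vCPU remain.
Put vm4 (41 vCPU) in host 2; 23 vCPU remain.
Put vm5 (17 vCPU) in host 2; 6 vCPU remain.
Put vm6 (11 vCPU) in host 1; 13 vCPU remain.
Put vm7 (5 vCPU) in host 2; 1 vCPU remain.
Put vm8 (44 vCPU) in host 3; 20 vCPU remain.
Put vm9 (10 vCPU) in host 1; 3 vCPU remain.
Put vm10 (6 vCPU) in host 3; 14 vCPU remain.
Put vm11 (18 vCPU) in host 4; 46 vCPU remain.
Put vm12 (5 vCPU) in host 3; 9 vCPU remain.
Put vm13 (38 vCPU) in host 4; 8 vCPU remain.
4 hosts × 64 vCPU = 256 vCPU; used 235 vCPU; unused 21 vCPU.

21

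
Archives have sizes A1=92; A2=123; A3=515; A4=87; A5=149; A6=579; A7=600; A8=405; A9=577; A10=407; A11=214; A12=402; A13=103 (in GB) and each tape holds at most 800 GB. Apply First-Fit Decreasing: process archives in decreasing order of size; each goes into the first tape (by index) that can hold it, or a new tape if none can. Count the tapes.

Sorted descending: 600, 579, 577, 515, 407, 405, 402, 214, 149, 123, 103, 92, 87.
600 GB → tape 1 (remaining 200 GB)
579 GB → tape 2 (remaining 221 GB)
577 GB → tape 3 (remaining 223 GB)
515 GB → tape 4 (remaining 285 GB)
407 GB → tape 5 (remaining 393 GB)
405 GB → tape 6 (remaining 395 GB)
402 GB → tape 7 (remaining 398 GB)
214 GB → tape 2 (remaining 7 GB)
149 GB → tape 1 (remaining 51 GB)
123 GB → tape 3 (remaining 100 GB)
103 GB → tape 4 (remaining 182 GB)
92 GB → tape 3 (remaining 8 GB)
87 GB → tape 4 (remaining 95 GB)

7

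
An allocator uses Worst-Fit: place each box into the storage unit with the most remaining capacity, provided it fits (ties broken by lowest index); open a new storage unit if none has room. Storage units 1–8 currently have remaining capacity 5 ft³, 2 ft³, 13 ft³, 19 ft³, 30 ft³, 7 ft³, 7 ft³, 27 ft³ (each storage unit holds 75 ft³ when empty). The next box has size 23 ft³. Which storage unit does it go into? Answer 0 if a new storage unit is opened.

Storage units with room: storage unit 5 (30 ft³), storage unit 8 (27 ft³).
Most room is storage unit 5 with 30 ft³ free.

5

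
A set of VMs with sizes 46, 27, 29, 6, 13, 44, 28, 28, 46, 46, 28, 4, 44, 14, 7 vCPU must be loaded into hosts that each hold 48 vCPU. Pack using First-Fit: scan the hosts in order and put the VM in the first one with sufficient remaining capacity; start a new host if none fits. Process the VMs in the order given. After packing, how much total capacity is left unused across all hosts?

70

host 1: place 46 vCPU, 2 vCPU left
host 2: place 27 vCPU, 21 vCPU left
host 3: place 29 vCPU, 19 vCPU left
host 2: place 6 vCPU, 15 vCPU left
host 2: place 13 vCPU, 2 vCPU left
host 4: place 44 vCPU, 4 vCPU left
host 5: place 28 vCPU, 20 vCPU left
host 6: place 28 vCPU, 20 vCPU left
host 7: place 46 vCPU, 2 vCPU left
host 8: place 46 vCPU, 2 vCPU left
host 9: place 28 vCPU, 20 vCPU left
host 3: place 4 vCPU, 15 vCPU left
host 10: place 44 vCPU, 4 vCPU left
host 3: place 14 vCPU, 1 vCPU left
host 5: place 7 vCPU, 13 vCPU left
10 hosts × 48 vCPU = 480 vCPU; used 410 vCPU; unused 70 vCPU.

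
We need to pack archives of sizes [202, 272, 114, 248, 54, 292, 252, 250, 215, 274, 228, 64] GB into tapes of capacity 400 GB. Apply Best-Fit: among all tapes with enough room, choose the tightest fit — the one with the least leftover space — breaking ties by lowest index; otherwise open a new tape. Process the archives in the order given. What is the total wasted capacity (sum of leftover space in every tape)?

202 GB → tape 1 (remaining 198 GB)
272 GB → tape 2 (remaining 128 GB)
114 GB → tape 2 (remaining 14 GB)
248 GB → tape 3 (remaining 152 GB)
54 GB → tape 3 (remaining 98 GB)
292 GB → tape 4 (remaining 108 GB)
252 GB → tape 5 (remaining 148 GB)
250 GB → tape 6 (remaining 150 GB)
215 GB → tape 7 (remaining 185 GB)
274 GB → tape 8 (remaining 126 GB)
228 GB → tape 9 (remaining 172 GB)
64 GB → tape 3 (remaining 34 GB)
9 tapes × 400 GB = 3600 GB; used 2465 GB; unused 1135 GB.

1135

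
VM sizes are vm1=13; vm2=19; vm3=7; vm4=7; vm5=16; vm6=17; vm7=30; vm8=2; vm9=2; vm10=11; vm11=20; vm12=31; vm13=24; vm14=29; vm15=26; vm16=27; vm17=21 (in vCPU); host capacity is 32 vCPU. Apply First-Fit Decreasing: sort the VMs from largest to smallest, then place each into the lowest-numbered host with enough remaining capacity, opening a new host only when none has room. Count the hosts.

11 hosts

Sorted descending: 31, 30, 29, 27, 26, 24, 21, 20, 19, 17, 16, 13, 11, 7, 7, 2, 2.
31 vCPU → host 1 (remaining 1 vCPU)
30 vCPU → host 2 (remaining 2 vCPU)
29 vCPU → host 3 (remaining 3 vCPU)
27 vCPU → host 4 (remaining 5 vCPU)
26 vCPU → host 5 (remaining 6 vCPU)
24 vCPU → host 6 (remaining 8 vCPU)
21 vCPU → host 7 (remaining 11 vCPU)
20 vCPU → host 8 (remaining 12 vCPU)
19 vCPU → host 9 (remaining 13 vCPU)
17 vCPU → host 10 (remaining 15 vCPU)
16 vCPU → host 11 (remaining 16 vCPU)
13 vCPU → host 9 (remaining 0 vCPU)
11 vCPU → host 7 (remaining 0 vCPU)
7 vCPU → host 6 (remaining 1 vCPU)
7 vCPU → host 8 (remaining 5 vCPU)
2 vCPU → host 2 (remaining 0 vCPU)
2 vCPU → host 3 (remaining 1 vCPU)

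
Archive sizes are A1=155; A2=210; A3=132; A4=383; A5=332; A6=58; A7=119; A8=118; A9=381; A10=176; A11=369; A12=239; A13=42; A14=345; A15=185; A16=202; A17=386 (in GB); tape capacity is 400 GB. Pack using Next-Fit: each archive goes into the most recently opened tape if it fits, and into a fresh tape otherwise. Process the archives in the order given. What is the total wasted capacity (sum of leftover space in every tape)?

968

Put A1 (155 GB) in tape 1; 245 GB remain.
Put A2 (210 GB) in tape 1; 35 GB remain.
Put A3 (132 GB) in tape 2; 268 GB remain.
Put A4 (383 GB) in tape 3; 17 GB remain.
Put A5 (332 GB) in tape 4; 68 GB remain.
Put A6 (58 GB) in tape 4; 10 GB remain.
Put A7 (119 GB) in tape 5; 281 GB remain.
Put A8 (118 GB) in tape 5; 163 GB remain.
Put A9 (381 GB) in tape 6; 19 GB remain.
Put A10 (176 GB) in tape 7; 224 GB remain.
Put A11 (369 GB) in tape 8; 31 GB remain.
Put A12 (239 GB) in tape 9; 161 GB remain.
Put A13 (42 GB) in tape 9; 119 GB remain.
Put A14 (345 GB) in tape 10; 55 GB remain.
Put A15 (185 GB) in tape 11; 215 GB remain.
Put A16 (202 GB) in tape 11; 13 GB remain.
Put A17 (386 GB) in tape 12; 14 GB remain.
12 tapes × 400 GB = 4800 GB; used 3832 GB; unused 968 GB.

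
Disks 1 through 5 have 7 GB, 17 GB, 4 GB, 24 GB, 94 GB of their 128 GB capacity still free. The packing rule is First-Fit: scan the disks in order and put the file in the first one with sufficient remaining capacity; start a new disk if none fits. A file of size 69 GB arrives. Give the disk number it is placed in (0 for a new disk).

Disks with room: disk 5 (94 GB).
The first with room is disk 5.

5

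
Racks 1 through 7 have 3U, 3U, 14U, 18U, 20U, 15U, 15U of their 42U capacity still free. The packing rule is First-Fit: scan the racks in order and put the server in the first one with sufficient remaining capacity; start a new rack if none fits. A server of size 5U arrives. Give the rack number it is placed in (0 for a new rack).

3

Racks with room: rack 3 (14U), rack 4 (18U), rack 5 (20U), rack 6 (15U), rack 7 (15U).
The first with room is rack 3.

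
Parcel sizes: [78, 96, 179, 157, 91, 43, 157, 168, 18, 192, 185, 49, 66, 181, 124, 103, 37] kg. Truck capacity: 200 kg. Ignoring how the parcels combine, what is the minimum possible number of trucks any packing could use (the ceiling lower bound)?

10

Total size = 78 + 96 + 179 + 157 + 91 + 43 + 157 + 168 + 18 + 192 + 185 + 49 + 66 + 181 + 124 + 103 + 37 = 1924 kg.
⌈1924 / 200⌉ = 10.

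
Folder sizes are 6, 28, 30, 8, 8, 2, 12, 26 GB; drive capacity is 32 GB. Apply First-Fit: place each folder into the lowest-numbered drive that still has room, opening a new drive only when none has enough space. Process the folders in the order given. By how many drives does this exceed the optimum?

1

First-Fit: [6,8,8,2] [28] [30] [12] [26] → 5 drives.
Total size 120 GB; any packing needs at least ⌈120/32⌉ = 4 drives.
An optimal packing achieves that bound: [30,2] [28] [26,6] [12,8,8] → 4 drives.
Excess: 5 − 4 = 1.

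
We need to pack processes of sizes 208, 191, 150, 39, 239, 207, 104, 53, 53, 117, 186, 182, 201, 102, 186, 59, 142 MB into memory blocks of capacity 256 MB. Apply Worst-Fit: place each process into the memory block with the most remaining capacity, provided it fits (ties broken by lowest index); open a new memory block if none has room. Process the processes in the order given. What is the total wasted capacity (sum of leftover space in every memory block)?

653

memory block 1: place 208 MB, 48 MB left
memory block 2: place 191 MB, 65 MB left
memory block 3: place 150 MB, 106 MB left
memory block 3: place 39 MB, 67 MB left
memory block 4: place 239 MB, 17 MB left
memory block 5: place 207 MB, 49 MB left
memory block 6: place 104 MB, 152 MB left
memory block 6: place 53 MB, 99 MB left
memory block 6: place 53 MB, 46 MB left
memory block 7: place 117 MB, 139 MB left
memory block 8: place 186 MB, 70 MB left
memory block 9: place 182 MB, 74 MB left
memory block 10: place 201 MB, 55 MB left
memory block 7: place 102 MB, 37 MB left
memory block 11: place 186 MB, 70 MB left
memory block 9: place 59 MB, 15 MB left
memory block 12: place 142 MB, 114 MB left
12 memory blocks × 256 MB = 3072 MB; used 2419 MB; unused 653 MB.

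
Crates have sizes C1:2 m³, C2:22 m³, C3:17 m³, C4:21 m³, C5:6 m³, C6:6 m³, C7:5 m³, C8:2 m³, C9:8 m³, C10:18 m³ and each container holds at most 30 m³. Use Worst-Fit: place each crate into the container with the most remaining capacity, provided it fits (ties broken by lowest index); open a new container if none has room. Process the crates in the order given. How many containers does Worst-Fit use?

C1 (2 m³) → container 1 (remaining 28 m³)
C2 (22 m³) → container 1 (remaining 6 m³)
C3 (17 m³) → container 2 (remaining 13 m³)
C4 (21 m³) → container 3 (remaining 9 m³)
C5 (6 m³) → container 2 (remaining 7 m³)
C6 (6 m³) → container 3 (remaining 3 m³)
C7 (5 m³) → container 2 (remaining 2 m³)
C8 (2 m³) → container 1 (remaining 4 m³)
C9 (8 m³) → container 4 (remaining 22 m³)
C10 (18 m³) → container 4 (remaining 4 m³)

4 containers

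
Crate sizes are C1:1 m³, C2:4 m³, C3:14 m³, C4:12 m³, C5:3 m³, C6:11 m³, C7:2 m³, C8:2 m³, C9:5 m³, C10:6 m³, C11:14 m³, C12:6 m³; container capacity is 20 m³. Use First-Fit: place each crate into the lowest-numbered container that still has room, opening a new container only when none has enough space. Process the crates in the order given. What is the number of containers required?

5

Put C1 (1 m³) in container 1; 19 m³ remain.
Put C2 (4 m³) in container 1; 15 m³ remain.
Put C3 (14 m³) in container 1; 1 m³ remain.
Put C4 (12 m³) in container 2; 8 m³ remain.
Put C5 (3 m³) in container 2; 5 m³ remain.
Put C6 (11 m³) in container 3; 9 m³ remain.
Put C7 (2 m³) in container 2; 3 m³ remain.
Put C8 (2 m³) in container 2; 1 m³ remain.
Put C9 (5 m³) in container 3; 4 m³ remain.
Put C10 (6 m³) in container 4; 14 m³ remain.
Put C11 (14 m³) in container 4; 0 m³ remain.
Put C12 (6 m³) in container 5; 14 m³ remain.
Final containers: [1,4,14] [12,3,2,2] [11,5] [6,14] [6].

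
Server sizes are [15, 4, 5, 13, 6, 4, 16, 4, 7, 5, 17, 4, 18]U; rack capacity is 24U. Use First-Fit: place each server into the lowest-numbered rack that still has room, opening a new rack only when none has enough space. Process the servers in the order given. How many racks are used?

6

15U → rack 1 (remaining 9U)
4U → rack 1 (remaining 5U)
5U → rack 1 (remaining 0U)
13U → rack 2 (remaining 11U)
6U → rack 2 (remaining 5U)
4U → rack 2 (remaining 1U)
16U → rack 3 (remaining 8U)
4U → rack 3 (remaining 4U)
7U → rack 4 (remaining 17U)
5U → rack 4 (remaining 12U)
17U → rack 5 (remaining 7U)
4U → rack 3 (remaining 0U)
18U → rack 6 (remaining 6U)
Final racks: [15,4,5] [13,6,4] [16,4,4] [7,5] [17] [18].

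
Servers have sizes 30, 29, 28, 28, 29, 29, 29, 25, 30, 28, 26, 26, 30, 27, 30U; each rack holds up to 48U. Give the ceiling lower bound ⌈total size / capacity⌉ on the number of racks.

Total size = 30 + 29 + 28 + 28 + 29 + 29 + 29 + 25 + 30 + 28 + 26 + 26 + 30 + 27 + 30 = 424U.
⌈424 / 48⌉ = 9.

9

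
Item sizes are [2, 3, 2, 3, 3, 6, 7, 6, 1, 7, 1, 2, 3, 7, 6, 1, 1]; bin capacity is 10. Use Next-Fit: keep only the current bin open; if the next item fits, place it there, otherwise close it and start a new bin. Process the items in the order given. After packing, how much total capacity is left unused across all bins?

Put 2 in bin 1; 8 remain.
Put 3 in bin 1; 5 remain.
Put 2 in bin 1; 3 remain.
Put 3 in bin 1; 0 remain.
Put 3 in bin 2; 7 remain.
Put 6 in bin 2; 1 remain.
Put 7 in bin 3; 3 remain.
Put 6 in bin 4; 4 remain.
Put 1 in bin 4; 3 remain.
Put 7 in bin 5; 3 remain.
Put 1 in bin 5; 2 remain.
Put 2 in bin 5; 0 remain.
Put 3 in bin 6; 7 remain.
Put 7 in bin 6; 0 remain.
Put 6 in bin 7; 4 remain.
Put 1 in bin 7; 3 remain.
Put 1 in bin 7; 2 remain.
7 bins × 10 = 70; used 61; unused 9.

9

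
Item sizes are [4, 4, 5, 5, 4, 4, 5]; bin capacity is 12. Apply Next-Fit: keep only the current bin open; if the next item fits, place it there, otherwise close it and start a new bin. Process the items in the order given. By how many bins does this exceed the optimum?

Next-Fit: [4,4] [5,5] [4,4] [5] → 4 bins.
Total size 31; any packing needs at least ⌈31/12⌉ = 3 bins.
An optimal packing achieves that bound: [5,5] [5,4] [4,4,4] → 3 bins.
Excess: 4 − 3 = 1.

1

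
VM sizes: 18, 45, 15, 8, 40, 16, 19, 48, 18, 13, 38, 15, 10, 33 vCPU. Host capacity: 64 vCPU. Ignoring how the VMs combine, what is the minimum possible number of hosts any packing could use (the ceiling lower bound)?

Total size = 18 + 45 + 15 + 8 + 40 + 16 + 19 + 48 + 18 + 13 + 38 + 15 + 10 + 33 = 336 vCPU.
⌈336 / 64⌉ = 6.

6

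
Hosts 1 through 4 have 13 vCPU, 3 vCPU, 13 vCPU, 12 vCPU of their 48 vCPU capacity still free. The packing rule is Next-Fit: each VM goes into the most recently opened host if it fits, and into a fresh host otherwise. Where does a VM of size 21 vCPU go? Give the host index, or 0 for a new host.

0

Next-Fit only looks at host 4, which has 12 vCPU free.
21 vCPU does not fit, so a new host is opened.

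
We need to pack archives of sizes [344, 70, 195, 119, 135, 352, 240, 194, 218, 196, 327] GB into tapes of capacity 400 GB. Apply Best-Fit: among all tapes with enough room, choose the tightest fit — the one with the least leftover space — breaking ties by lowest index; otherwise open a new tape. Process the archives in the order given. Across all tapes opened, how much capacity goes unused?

Put 344 GB in tape 1; 56 GB remain.
Put 70 GB in tape 2; 330 GB remain.
Put 195 GB in tape 2; 135 GB remain.
Put 119 GB in tape 2; 16 GB remain.
Put 135 GB in tape 3; 265 GB remain.
Put 352 GB in tape 4; 48 GB remain.
Put 240 GB in tape 3; 25 GB remain.
Put 194 GB in tape 5; 206 GB remain.
Put 218 GB in tape 6; 182 GB remain.
Put 196 GB in tape 5; 10 GB remain.
Put 327 GB in tape 7; 73 GB remain.
7 tapes × 400 GB = 2800 GB; used 2390 GB; unused 410 GB.

410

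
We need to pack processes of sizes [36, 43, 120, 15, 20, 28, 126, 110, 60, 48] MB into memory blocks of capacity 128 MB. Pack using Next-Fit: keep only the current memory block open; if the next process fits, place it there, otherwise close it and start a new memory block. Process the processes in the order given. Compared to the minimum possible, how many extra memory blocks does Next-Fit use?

1

Next-Fit: [36,43] [120] [15,20,28] [126] [110] [60,48] → 6 memory blocks.
Total size 606 MB; any packing needs at least ⌈606/128⌉ = 5 memory blocks.
An optimal packing achieves that bound: [126] [120] [110,15] [60,48,20] [43,36,28] → 5 memory blocks.
Excess: 6 − 5 = 1.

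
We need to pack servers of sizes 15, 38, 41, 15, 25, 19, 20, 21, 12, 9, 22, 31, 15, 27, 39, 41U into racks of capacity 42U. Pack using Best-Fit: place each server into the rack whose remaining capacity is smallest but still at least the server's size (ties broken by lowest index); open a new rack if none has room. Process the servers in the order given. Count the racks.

rack 1: place 15U, 27U left
rack 2: place 38U, 4U left
rack 3: place 41U, 1U left
rack 1: place 15U, 12U left
rack 4: place 25U, 17U left
rack 5: place 19U, 23U left
rack 5: place 20U, 3U left
rack 6: place 21U, 21U left
rack 1: place 12U, 0U left
rack 4: place 9U, 8U left
rack 7: place 22U, 20U left
rack 8: place 31U, 11U left
rack 7: place 15U, 5U left
rack 9: place 27U, 15U left
rack 10: place 39U, 3U left
rack 11: place 41U, 1U left

11 racks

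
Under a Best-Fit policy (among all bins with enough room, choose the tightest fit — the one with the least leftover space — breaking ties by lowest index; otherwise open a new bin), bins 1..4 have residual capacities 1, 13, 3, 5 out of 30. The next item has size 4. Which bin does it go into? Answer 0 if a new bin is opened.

4

Bins with room: bin 2 (13), bin 4 (5).
Tightest fit is bin 4 with 5 free.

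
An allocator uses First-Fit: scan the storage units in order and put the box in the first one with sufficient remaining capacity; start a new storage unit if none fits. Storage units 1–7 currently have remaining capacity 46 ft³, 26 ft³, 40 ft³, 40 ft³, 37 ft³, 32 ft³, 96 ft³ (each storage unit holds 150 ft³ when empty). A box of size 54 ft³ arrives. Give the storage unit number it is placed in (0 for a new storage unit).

Storage units with room: storage unit 7 (96 ft³).
The first with room is storage unit 7.

7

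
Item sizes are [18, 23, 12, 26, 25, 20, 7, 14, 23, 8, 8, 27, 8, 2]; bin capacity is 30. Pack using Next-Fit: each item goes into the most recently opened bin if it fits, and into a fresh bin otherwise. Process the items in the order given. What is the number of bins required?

11 bins

bin 1: place 18, 12 left
bin 2: place 23, 7 left
bin 3: place 12, 18 left
bin 4: place 26, 4 left
bin 5: place 25, 5 left
bin 6: place 20, 10 left
bin 6: place 7, 3 left
bin 7: place 14, 16 left
bin 8: place 23, 7 left
bin 9: place 8, 22 left
bin 9: place 8, 14 left
bin 10: place 27, 3 left
bin 11: place 8, 22 left
bin 11: place 2, 20 left
Final bins: [18] [23] [12] [26] [25] [20,7] [14] [23] [8,8] [27] [8,2].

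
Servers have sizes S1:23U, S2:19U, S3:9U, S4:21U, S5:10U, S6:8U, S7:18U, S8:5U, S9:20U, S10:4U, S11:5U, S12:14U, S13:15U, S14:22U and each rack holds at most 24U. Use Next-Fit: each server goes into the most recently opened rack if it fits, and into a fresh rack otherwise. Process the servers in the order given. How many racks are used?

10 racks

rack 1: place S1 (23U), 1U left
rack 2: place S2 (19U), 5U left
rack 3: place S3 (9U), 15U left
rack 4: place S4 (21U), 3U left
rack 5: place S5 (10U), 14U left
rack 5: place S6 (8U), 6U left
rack 6: place S7 (18U), 6U left
rack 6: place S8 (5U), 1U left
rack 7: place S9 (20U), 4U left
rack 7: place S10 (4U), 0U left
rack 8: place S11 (5U), 19U left
rack 8: place S12 (14U), 5U left
rack 9: place S13 (15U), 9U left
rack 10: place S14 (22U), 2U left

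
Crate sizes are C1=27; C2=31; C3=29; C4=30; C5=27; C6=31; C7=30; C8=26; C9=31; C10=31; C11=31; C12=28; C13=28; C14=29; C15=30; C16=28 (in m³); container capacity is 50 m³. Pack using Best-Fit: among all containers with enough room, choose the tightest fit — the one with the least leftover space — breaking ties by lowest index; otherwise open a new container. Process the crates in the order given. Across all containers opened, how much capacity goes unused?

Put C1 (27 m³) in container 1; 23 m³ remain.
Put C2 (31 m³) in container 2; 19 m³ remain.
Put C3 (29 m³) in container 3; 21 m³ remain.
Put C4 (30 m³) in container 4; 20 m³ remain.
Put C5 (27 m³) in container 5; 23 m³ remain.
Put C6 (31 m³) in container 6; 19 m³ remain.
Put C7 (30 m³) in container 7; 20 m³ remain.
Put C8 (26 m³) in container 8; 24 m³ remain.
Put C9 (31 m³) in container 9; 19 m³ remain.
Put C10 (31 m³) in container 10; 19 m³ remain.
Put C11 (31 m³) in container 11; 19 m³ remain.
Put C12 (28 m³) in container 12; 22 m³ remain.
Put C13 (28 m³) in container 13; 22 m³ remain.
Put C14 (29 m³) in container 14; 21 m³ remain.
Put C15 (30 m³) in container 15; 20 m³ remain.
Put C16 (28 m³) in container 16; 22 m³ remain.
16 containers × 50 m³ = 800 m³; used 467 m³; unused 333 m³.

333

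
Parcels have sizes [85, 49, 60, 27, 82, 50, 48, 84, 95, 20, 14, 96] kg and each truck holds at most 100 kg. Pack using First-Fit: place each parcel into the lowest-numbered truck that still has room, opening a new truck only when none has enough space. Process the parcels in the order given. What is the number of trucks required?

8

Put 85 kg in truck 1; 15 kg remain.
Put 49 kg in truck 2; 51 kg remain.
Put 60 kg in truck 3; 40 kg remain.
Put 27 kg in truck 2; 24 kg remain.
Put 82 kg in truck 4; 18 kg remain.
Put 50 kg in truck 5; 50 kg remain.
Put 48 kg in truck 5; 2 kg remain.
Put 84 kg in truck 6; 16 kg remain.
Put 95 kg in truck 7; 5 kg remain.
Put 20 kg in truck 2; 4 kg remain.
Put 14 kg in truck 1; 1 kg remain.
Put 96 kg in truck 8; 4 kg remain.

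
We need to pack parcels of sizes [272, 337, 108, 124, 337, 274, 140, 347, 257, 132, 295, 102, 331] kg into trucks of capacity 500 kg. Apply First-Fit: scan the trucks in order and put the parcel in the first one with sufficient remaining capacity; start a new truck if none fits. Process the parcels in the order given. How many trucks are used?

8 trucks

Put 272 kg in truck 1; 228 kg remain.
Put 337 kg in truck 2; 163 kg remain.
Put 108 kg in truck 1; 120 kg remain.
Put 124 kg in truck 2; 39 kg remain.
Put 337 kg in truck 3; 163 kg remain.
Put 274 kg in truck 4; 226 kg remain.
Put 140 kg in truck 3; 23 kg remain.
Put 347 kg in truck 5; 153 kg remain.
Put 257 kg in truck 6; 243 kg remain.
Put 132 kg in truck 4; 94 kg remain.
Put 295 kg in truck 7; 205 kg remain.
Put 102 kg in truck 1; 18 kg remain.
Put 331 kg in truck 8; 169 kg remain.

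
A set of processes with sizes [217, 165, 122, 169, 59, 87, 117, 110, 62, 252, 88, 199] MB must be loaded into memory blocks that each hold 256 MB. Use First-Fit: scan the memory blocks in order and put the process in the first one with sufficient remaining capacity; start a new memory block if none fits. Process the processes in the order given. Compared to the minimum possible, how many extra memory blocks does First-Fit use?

1

First-Fit: [217] [165,59] [122,87] [169,62] [117,110] [252] [88] [199] → 8 memory blocks.
Total size 1647 MB; any packing needs at least ⌈1647/256⌉ = 7 memory blocks.
An optimal packing achieves that bound: [252] [217] [199] [169,87] [165,88] [122,117] [110,62,59] → 7 memory blocks.
Excess: 8 − 7 = 1.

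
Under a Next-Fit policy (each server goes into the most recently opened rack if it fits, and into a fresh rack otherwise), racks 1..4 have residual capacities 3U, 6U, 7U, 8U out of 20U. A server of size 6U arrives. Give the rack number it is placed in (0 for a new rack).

Next-Fit only looks at rack 4, which has 8U free.
6U fits there.

4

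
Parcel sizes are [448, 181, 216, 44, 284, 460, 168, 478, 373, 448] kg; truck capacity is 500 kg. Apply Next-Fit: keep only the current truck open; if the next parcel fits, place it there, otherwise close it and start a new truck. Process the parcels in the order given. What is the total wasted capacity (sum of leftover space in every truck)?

448 kg → truck 1 (remaining 52 kg)
181 kg → truck 2 (remaining 319 kg)
216 kg → truck 2 (remaining 103 kg)
44 kg → truck 2 (remaining 59 kg)
284 kg → truck 3 (remaining 216 kg)
460 kg → truck 4 (remaining 40 kg)
168 kg → truck 5 (remaining 332 kg)
478 kg → truck 6 (remaining 22 kg)
373 kg → truck 7 (remaining 127 kg)
448 kg → truck 8 (remaining 52 kg)
8 trucks × 500 kg = 4000 kg; used 3100 kg; unused 900 kg.

900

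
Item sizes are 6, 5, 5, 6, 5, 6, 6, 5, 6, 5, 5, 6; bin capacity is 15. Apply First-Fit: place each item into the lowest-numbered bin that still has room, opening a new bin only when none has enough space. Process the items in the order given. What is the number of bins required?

bin 1: place 6, 9 left
bin 1: place 5, 4 left
bin 2: place 5, 10 left
bin 2: place 6, 4 left
bin 3: place 5, 10 left
bin 3: place 6, 4 left
bin 4: place 6, 9 left
bin 4: place 5, 4 left
bin 5: place 6, 9 left
bin 5: place 5, 4 left
bin 6: place 5, 10 left
bin 6: place 6, 4 left

6 bins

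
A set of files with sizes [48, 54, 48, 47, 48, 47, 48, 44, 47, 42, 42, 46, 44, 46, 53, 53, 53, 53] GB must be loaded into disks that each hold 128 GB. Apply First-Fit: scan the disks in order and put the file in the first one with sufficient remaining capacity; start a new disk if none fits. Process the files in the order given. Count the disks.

Put 48 GB in disk 1; 80 GB remain.
Put 54 GB in disk 1; 26 GB remain.
Put 48 GB in disk 2; 80 GB remain.
Put 47 GB in disk 2; 33 GB remain.
Put 48 GB in disk 3; 80 GB remain.
Put 47 GB in disk 3; 33 GB remain.
Put 48 GB in disk 4; 80 GB remain.
Put 44 GB in disk 4; 36 GB remain.
Put 47 GB in disk 5; 81 GB remain.
Put 42 GB in disk 5; 39 GB remain.
Put 42 GB in disk 6; 86 GB remain.
Put 46 GB in disk 6; 40 GB remain.
Put 44 GB in disk 7; 84 GB remain.
Put 46 GB in disk 7; 38 GB remain.
Put 53 GB in disk 8; 75 GB remain.
Put 53 GB in disk 8; 22 GB remain.
Put 53 GB in disk 9; 75 GB remain.
Put 53 GB in disk 9; 22 GB remain.

9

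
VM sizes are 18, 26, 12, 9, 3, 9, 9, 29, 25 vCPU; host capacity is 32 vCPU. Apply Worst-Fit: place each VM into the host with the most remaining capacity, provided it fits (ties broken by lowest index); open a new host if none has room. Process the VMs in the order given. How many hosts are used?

5

18 vCPU → host 1 (remaining 14 vCPU)
26 vCPU → host 2 (remaining 6 vCPU)
12 vCPU → host 1 (remaining 2 vCPU)
9 vCPU → host 3 (remaining 23 vCPU)
3 vCPU → host 3 (remaining 20 vCPU)
9 vCPU → host 3 (remaining 11 vCPU)
9 vCPU → host 3 (remaining 2 vCPU)
29 vCPU → host 4 (remaining 3 vCPU)
25 vCPU → host 5 (remaining 7 vCPU)
Final hosts: [18,12] [26] [9,3,9,9] [29] [25].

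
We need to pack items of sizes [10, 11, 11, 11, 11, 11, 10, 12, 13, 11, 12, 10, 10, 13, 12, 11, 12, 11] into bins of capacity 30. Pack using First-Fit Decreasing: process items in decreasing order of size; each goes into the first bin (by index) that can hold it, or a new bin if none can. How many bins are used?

Sorted descending: 13, 13, 12, 12, 12, 12, 11, 11, 11, 11, 11, 11, 11, 11, 10, 10, 10, 10.
bin 1: place 13, 17 left
bin 1: place 13, 4 left
bin 2: place 12, 18 left
bin 2: place 12, 6 left
bin 3: place 12, 18 left
bin 3: place 12, 6 left
bin 4: place 11, 19 left
bin 4: place 11, 8 left
bin 5: place 11, 19 left
bin 5: place 11, 8 left
bin 6: place 11, 19 left
bin 6: place 11, 8 left
bin 7: place 11, 19 left
bin 7: place 11, 8 left
bin 8: place 10, 20 left
bin 8: place 10, 10 left
bin 8: place 10, 0 left
bin 9: place 10, 20 left

9 bins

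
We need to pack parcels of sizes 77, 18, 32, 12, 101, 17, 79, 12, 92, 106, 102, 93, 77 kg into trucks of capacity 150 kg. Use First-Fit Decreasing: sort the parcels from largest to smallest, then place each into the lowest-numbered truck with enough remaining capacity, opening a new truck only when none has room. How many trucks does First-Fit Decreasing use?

Sorted descending: 106, 102, 101, 93, 92, 79, 77, 77, 32, 18, 17, 12, 12.
106 kg → truck 1 (remaining 44 kg)
102 kg → truck 2 (remaining 48 kg)
101 kg → truck 3 (remaining 49 kg)
93 kg → truck 4 (remaining 57 kg)
92 kg → truck 5 (remaining 58 kg)
79 kg → truck 6 (remaining 71 kg)
77 kg → truck 7 (remaining 73 kg)
77 kg → truck 8 (remaining 73 kg)
32 kg → truck 1 (remaining 12 kg)
18 kg → truck 2 (remaining 30 kg)
17 kg → truck 2 (remaining 13 kg)
12 kg → truck 1 (remaining 0 kg)
12 kg → truck 2 (remaining 1 kg)

8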